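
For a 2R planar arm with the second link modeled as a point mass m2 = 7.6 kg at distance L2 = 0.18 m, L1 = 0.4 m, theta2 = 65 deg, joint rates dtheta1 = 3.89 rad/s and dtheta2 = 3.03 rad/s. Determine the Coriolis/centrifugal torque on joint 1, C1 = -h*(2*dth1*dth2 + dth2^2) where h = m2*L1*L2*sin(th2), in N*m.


h = m2*L1*L2*sin(th2) = 7.6*0.4*0.18*sin(65 deg) = 0.495932
C1 = -h*(2*3.89*3.03 + 3.03^2) = -0.495932*32.7543 = -16.2439

-16.2439 N*m


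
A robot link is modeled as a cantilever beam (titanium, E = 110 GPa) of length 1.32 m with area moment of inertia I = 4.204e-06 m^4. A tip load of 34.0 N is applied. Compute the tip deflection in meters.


delta = F*L^3/(3*E*I) = 34.0*1.32^3/(3*1.100e+11*4.204e-06)
      = 78.198912/1387320 = 5.6367e-05

5.6367e-05 m


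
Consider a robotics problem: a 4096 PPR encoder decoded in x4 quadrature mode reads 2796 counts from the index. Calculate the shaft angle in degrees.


angle = counts * 360 / (PPR*4) = 2796 * 360 / 16384 = 61.4355

61.4355 degrees


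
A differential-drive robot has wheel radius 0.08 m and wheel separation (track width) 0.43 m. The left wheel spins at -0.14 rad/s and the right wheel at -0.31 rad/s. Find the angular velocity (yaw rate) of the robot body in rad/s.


omega = r*(wR - wL)/L = 0.08*(-0.31 - (-0.14))/0.43 = -0.0316

-0.0316 rad/s


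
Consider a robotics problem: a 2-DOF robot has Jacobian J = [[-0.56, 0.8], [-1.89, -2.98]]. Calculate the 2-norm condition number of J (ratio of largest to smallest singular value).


JJ^T eigenvalues: trace(JJ^T) = 13.4061, det(JJ^T) = det(J)^2 = 10.11748864
s_max^2 = (13.4061 + sqrt(139.25356265))/2 = 12.60333734
s_min^2 = (13.4061 - sqrt(139.25356265))/2 = 0.80276266
kappa = s_max/s_min = sqrt(12.60333734/0.80276266) = 3.9623

3.9623


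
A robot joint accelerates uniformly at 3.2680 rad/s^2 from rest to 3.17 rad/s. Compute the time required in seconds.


t = delta_omega / alpha = 3.17 / 3.2680 = 0.9700

0.9700 s


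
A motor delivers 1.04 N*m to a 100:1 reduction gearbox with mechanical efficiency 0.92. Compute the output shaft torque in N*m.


tau_out = tau_in * N * eta = 1.04 * 100 * 0.92 = 95.6800

95.6800 N*m


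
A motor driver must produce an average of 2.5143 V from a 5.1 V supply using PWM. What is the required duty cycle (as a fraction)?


D = V_avg/V_supply = 2.5143/5.1 = 0.4930

0.4930


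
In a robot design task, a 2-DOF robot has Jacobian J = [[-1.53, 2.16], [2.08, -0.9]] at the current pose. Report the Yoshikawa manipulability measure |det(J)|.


det(J) = -1.53*-0.9 - (2.16)*(2.08) = -3.1158
|det(J)| = 3.1158

3.1158


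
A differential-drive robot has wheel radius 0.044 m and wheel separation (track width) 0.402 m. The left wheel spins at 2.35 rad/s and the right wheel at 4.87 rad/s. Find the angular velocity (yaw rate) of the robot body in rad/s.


omega = r*(wR - wL)/L = 0.044*(4.87 - (2.35))/0.402 = 0.2758

0.2758 rad/s


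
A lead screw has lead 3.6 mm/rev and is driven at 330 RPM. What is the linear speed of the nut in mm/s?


v = lead * (RPM/60) = 3.6*330/60 = 19.8000

19.8000 mm/s


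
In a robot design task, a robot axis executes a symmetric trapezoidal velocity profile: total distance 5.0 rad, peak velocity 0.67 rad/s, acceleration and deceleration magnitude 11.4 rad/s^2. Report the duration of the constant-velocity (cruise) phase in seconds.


t_acc = v/a = 0.058772 s, d_acc = v^2/(2a) = 0.019689 rad each
d_cruise = 5.0 - 2*0.019689 = 4.960622 rad
t_cruise = d_cruise/v = 4.960622/0.67 = 7.4039

7.4039 s


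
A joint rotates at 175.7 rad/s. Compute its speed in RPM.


RPM = 175.7 * 60/(2*pi) = 1677.8114

1677.8114 RPM


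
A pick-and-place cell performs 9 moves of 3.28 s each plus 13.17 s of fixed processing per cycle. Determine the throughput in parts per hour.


T_cycle = 9*3.28 + 13.17 = 42.6900 s
rate = 3600/T = 84.3289

84.3289 parts/hour


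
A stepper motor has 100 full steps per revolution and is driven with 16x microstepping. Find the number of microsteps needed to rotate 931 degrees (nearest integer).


step_size = 360/(100*16) = 360/1600 = 0.225000 deg
n = 931/(360/1600) = 931*1600/360 = 4137.7778 -> 4138

4138 steps


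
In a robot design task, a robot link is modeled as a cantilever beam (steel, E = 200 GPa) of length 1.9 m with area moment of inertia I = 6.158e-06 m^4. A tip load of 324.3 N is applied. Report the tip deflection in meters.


delta = F*L^3/(3*E*I) = 324.3*1.9^3/(3*2.000e+11*6.158e-06)
      = 2224.3737/3694800 = 6.0203e-04

6.0203e-04 m


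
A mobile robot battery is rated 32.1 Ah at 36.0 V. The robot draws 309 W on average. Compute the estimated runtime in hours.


E = 32.1*36.0 = 1155.6000 Wh
t = E/P = 1155.6000/309 = 3.7398

3.7398 hours


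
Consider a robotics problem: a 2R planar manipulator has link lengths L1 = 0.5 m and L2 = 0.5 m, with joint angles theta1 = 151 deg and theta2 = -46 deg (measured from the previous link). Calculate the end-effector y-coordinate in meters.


y = L1*sin(th1) + L2*sin(th1+th2) = 0.5*sin(151 deg) + 0.5*sin(105 deg) = 0.7254

0.7254 m


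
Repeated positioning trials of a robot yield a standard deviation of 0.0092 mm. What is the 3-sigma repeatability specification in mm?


repeatability = 3*sigma = 3*0.0092 = 0.0276

0.0276 mm


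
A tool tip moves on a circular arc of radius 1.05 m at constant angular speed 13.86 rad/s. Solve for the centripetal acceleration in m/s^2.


a_c = omega^2 * r = 13.86^2 * 1.05 = 201.7046

201.7046 m/s^2


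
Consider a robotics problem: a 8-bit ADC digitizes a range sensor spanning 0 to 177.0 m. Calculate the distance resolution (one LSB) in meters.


res = range / 2^n = 177.0/2^8 = 177.0/256 = 0.6914

0.6914 m


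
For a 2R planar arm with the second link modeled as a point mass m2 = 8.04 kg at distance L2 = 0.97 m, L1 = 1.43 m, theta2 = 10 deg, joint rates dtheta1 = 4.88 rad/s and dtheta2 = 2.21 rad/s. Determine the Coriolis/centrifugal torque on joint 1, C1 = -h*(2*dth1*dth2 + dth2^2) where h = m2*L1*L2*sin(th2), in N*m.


h = m2*L1*L2*sin(th2) = 8.04*1.43*0.97*sin(10 deg) = 1.936574
C1 = -h*(2*4.88*2.21 + 2.21^2) = -1.936574*26.4537 = -51.2295

-51.2295 N*m


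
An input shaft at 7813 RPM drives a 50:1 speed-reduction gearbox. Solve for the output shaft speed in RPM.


omega_out = omega_in / N = 7813 / 50 = 156.2600

156.2600 RPM


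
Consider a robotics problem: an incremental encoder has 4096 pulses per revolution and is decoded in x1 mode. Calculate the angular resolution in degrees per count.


resolution = 360 / (PPR * 1) = 360 / 4096 = 0.0879

0.0879 degrees


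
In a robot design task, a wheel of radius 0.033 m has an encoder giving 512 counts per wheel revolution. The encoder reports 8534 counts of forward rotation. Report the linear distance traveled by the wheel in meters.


revs = 8534/512 = 16.667969
d = revs * 2*pi*r = 16.667969 * 2*pi*0.033 = 3.4560

3.4560 m


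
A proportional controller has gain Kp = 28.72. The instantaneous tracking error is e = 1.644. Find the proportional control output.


u_P = Kp * e = 28.72 * 1.644 = 47.2157

47.2157


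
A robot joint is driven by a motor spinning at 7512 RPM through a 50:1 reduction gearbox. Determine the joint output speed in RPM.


omega_joint = omega_motor / N = 7512 / 50 = 150.2400

150.2400 RPM


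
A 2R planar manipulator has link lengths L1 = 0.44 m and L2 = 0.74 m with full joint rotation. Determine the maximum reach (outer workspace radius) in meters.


r_max = L1 + L2 = 0.44 + 0.74 = 1.1800

1.1800 m


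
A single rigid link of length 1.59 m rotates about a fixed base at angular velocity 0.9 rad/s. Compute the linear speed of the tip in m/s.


v = L*omega = 1.59 * 0.9 = 1.4310

1.4310 m/s


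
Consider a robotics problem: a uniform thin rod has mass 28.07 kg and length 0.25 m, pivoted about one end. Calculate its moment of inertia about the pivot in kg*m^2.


I = (1/3)*m*L^2 = (1/3)*28.07*0.25^2 = 0.5848

0.5848 kg*m^2


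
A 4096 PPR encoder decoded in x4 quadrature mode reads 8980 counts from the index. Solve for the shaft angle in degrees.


angle = counts * 360 / (PPR*4) = 8980 * 360 / 16384 = 197.3145

197.3145 degrees


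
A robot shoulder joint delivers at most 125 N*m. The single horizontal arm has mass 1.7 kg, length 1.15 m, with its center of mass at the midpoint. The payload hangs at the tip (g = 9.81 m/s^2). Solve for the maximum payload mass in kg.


tau_arm = m_arm*g*(L/2) = 1.7*9.81*1.15/2 = 9.5893 N*m
tau_payload = tau_max - tau_arm = 125 - 9.5893 = 115.4107
m_payload = tau_payload / (g*L) = 115.4107 / (9.81*1.15) = 10.2301

10.2301 kg


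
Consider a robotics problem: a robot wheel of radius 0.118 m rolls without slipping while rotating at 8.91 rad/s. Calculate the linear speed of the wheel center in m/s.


v = omega * r = 8.91 * 0.118 = 1.0514

1.0514 m/s


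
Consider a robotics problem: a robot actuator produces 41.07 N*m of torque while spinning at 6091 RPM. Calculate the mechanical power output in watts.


omega = 6091 * 2*pi/60 = 637.848028 rad/s
P = tau * omega = 41.07 * 637.848028 = 26196.4185

26196.4185 W


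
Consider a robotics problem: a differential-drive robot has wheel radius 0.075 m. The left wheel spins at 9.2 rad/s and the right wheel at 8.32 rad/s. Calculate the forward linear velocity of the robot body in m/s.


v = r*(wR + wL)/2 = 0.075*(8.32 + 9.2)/2 = 0.6570

0.6570 m/s


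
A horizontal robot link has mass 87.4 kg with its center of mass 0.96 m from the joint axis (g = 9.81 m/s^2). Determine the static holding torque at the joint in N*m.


tau = m*g*L = 87.4 * 9.81 * 0.96 = 823.0982

823.0982 N*m


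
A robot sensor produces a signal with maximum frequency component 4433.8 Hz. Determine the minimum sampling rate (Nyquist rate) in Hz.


f_s,min = 2*f_max = 2*4433.8 = 8867.6000

8867.6000 Hz


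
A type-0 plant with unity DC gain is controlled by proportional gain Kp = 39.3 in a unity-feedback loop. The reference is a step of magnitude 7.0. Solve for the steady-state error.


e_ss = R/(1 + Kp) = 7.0/(1 + 39.3) = 7.0/40.3000 = 0.1737

0.1737


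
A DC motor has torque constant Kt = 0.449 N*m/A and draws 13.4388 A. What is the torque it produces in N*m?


tau = Kt * I = 0.449*13.4388 = 6.0340

6.0340 N*m


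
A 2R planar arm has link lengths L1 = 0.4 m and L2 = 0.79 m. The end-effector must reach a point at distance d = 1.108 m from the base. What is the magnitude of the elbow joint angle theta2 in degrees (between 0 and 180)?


cos(th2) = (d^2 - L1^2 - L2^2)/(2*L1*L2) = (1.108^2 - 0.4^2 - 0.79^2)/(2*0.4*0.79) = 0.70184177
th2 = acos(0.70184177) = 45.4250 deg

45.4250 degrees


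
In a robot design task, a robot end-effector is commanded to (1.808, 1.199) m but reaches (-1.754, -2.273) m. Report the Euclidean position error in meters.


dx = -1.754 - (1.808) = -3.5620, dy = -2.273 - (1.199) = -3.4720
err = sqrt(12.687844 + 12.054784) = 4.9742

4.9742 m


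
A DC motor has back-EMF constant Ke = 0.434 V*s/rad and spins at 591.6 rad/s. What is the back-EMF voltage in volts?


V_emf = Ke * omega = 0.434*591.6 = 256.7544

256.7544 V


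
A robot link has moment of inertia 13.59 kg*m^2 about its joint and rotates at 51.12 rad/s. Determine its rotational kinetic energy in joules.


KE = (1/2)*I*omega^2 = 0.5*13.59*51.12^2 = 17757.0636

17757.0636 J


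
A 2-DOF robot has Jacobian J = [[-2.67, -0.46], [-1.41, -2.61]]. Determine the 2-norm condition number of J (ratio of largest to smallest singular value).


JJ^T eigenvalues: trace(JJ^T) = 16.1407, det(JJ^T) = det(J)^2 = 39.94366401
s_max^2 = (16.1407 + sqrt(100.74754045))/2 = 13.08900372
s_min^2 = (16.1407 - sqrt(100.74754045))/2 = 3.05169628
kappa = s_max/s_min = sqrt(13.08900372/3.05169628) = 2.0710

2.0710


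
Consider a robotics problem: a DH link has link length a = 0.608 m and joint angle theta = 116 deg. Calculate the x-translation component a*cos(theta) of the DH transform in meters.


a*cos(theta) = 0.608*cos(116 deg) = -0.2665

-0.2665 m


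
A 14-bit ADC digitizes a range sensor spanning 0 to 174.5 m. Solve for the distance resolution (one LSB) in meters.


res = range / 2^n = 174.5/2^14 = 174.5/16384 = 0.0107

0.0107 m


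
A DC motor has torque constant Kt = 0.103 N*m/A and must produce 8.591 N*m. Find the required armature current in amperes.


I = tau / Kt = 8.591/0.103 = 83.4078

83.4078 A


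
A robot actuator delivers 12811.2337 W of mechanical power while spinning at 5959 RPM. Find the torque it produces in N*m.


omega = 5959 * 2*pi/60 = 624.025021 rad/s
tau = P / omega = 12811.2337 / 624.025021 = 20.5300

20.5300 N*m


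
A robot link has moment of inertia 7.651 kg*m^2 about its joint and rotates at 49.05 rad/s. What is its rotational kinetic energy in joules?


KE = (1/2)*I*omega^2 = 0.5*7.651*49.05^2 = 9203.7800

9203.7800 J


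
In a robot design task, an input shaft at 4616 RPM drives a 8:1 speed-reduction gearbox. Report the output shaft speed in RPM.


omega_out = omega_in / N = 4616 / 8 = 577.0000

577.0000 RPM


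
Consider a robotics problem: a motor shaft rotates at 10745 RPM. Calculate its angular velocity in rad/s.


omega = 10745 * 2*pi/60 = 1125.2138

1125.2138 rad/s


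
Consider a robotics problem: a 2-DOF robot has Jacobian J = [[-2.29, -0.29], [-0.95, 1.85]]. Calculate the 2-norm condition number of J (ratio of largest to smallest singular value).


JJ^T eigenvalues: trace(JJ^T) = 9.6532, det(JJ^T) = det(J)^2 = 20.35814400
s_max^2 = (9.6532 + sqrt(11.75169424))/2 = 6.54063721
s_min^2 = (9.6532 - sqrt(11.75169424))/2 = 3.11256279
kappa = s_max/s_min = sqrt(6.54063721/3.11256279) = 1.4496

1.4496


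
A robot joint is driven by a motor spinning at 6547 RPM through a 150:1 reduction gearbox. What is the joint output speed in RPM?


omega_joint = omega_motor / N = 6547 / 150 = 43.6467

43.6467 RPM


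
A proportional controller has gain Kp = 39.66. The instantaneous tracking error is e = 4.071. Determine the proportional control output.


u_P = Kp * e = 39.66 * 4.071 = 161.4559

161.4559


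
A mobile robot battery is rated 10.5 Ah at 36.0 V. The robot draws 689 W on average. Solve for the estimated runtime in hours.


E = 10.5*36.0 = 378.0000 Wh
t = E/P = 378.0000/689 = 0.5486

0.5486 hours


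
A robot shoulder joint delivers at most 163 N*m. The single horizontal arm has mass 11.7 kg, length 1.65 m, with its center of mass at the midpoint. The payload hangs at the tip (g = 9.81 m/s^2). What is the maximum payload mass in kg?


tau_arm = m_arm*g*(L/2) = 11.7*9.81*1.65/2 = 94.6910 N*m
tau_payload = tau_max - tau_arm = 163 - 94.6910 = 68.3090
m_payload = tau_payload / (g*L) = 68.3090 / (9.81*1.65) = 4.2201

4.2201 kg


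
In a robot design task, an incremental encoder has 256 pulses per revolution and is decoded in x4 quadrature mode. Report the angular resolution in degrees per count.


resolution = 360 / (PPR * 4) = 360 / 1024 = 0.3516

0.3516 degrees


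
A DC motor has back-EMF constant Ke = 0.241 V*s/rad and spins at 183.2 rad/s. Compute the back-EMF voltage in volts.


V_emf = Ke * omega = 0.241*183.2 = 44.1512

44.1512 V


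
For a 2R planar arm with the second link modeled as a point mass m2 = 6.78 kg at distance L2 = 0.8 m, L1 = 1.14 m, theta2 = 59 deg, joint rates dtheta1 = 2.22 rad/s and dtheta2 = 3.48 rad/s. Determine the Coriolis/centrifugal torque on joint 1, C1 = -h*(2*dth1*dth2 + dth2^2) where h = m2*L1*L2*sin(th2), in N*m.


h = m2*L1*L2*sin(th2) = 6.78*1.14*0.8*sin(59 deg) = 5.300174
C1 = -h*(2*2.22*3.48 + 3.48^2) = -5.300174*27.5616 = -146.0813

-146.0813 N*m


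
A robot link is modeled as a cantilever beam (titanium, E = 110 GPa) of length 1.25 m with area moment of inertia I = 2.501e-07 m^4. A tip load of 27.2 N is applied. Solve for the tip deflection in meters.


delta = F*L^3/(3*E*I) = 27.2*1.25^3/(3*1.100e+11*2.501e-07)
      = 53.125/82533 = 6.4368e-04

6.4368e-04 m


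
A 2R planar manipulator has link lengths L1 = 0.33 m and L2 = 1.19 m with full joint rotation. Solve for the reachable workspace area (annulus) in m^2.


r_max = L1 + L2 = 1.5200, r_min = |L1 - L2| = 0.8600
A = pi*(r_max^2 - r_min^2) = pi*(2.3104 - 0.7396) = 4.9348

4.9348 m^2


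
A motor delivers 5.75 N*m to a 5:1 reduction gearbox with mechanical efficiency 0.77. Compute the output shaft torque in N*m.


tau_out = tau_in * N * eta = 5.75 * 5 * 0.77 = 22.1375

22.1375 N*m


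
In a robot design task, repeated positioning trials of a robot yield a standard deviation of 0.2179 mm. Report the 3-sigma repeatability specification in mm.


repeatability = 3*sigma = 3*0.2179 = 0.6537

0.6537 mm


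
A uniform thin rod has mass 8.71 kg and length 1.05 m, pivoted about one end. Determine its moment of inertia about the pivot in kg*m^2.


I = (1/3)*m*L^2 = (1/3)*8.71*1.05^2 = 3.2009

3.2009 kg*m^2


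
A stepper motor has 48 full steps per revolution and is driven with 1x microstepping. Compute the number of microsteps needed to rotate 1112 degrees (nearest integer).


step_size = 360/(48*1) = 360/48 = 7.500000 deg
n = 1112/(360/48) = 1112*48/360 = 148.2667 -> 148

148 steps


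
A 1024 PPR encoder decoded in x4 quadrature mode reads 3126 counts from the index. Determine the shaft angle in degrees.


angle = counts * 360 / (PPR*4) = 3126 * 360 / 4096 = 274.7461

274.7461 degrees


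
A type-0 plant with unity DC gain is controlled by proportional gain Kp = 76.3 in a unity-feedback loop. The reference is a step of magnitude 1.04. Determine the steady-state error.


e_ss = R/(1 + Kp) = 1.04/(1 + 76.3) = 1.04/77.3000 = 0.0135

0.0135


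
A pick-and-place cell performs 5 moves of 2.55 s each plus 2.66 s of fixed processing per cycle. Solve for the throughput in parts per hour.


T_cycle = 5*2.55 + 2.66 = 15.4100 s
rate = 3600/T = 233.6145

233.6145 parts/hour


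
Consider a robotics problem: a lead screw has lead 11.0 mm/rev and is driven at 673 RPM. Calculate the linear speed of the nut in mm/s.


v = lead * (RPM/60) = 11.0*673/60 = 123.3833

123.3833 mm/s


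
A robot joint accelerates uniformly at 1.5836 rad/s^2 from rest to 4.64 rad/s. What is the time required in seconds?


t = delta_omega / alpha = 4.64 / 1.5836 = 2.9300

2.9300 s


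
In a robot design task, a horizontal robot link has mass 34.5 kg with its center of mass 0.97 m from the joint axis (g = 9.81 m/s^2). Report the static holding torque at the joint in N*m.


tau = m*g*L = 34.5 * 9.81 * 0.97 = 328.2917

328.2917 N*m


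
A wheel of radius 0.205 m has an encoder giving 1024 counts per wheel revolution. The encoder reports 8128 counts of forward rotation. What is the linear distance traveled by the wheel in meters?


revs = 8128/1024 = 7.937500
d = revs * 2*pi*r = 7.937500 * 2*pi*0.205 = 10.2239

10.2239 m


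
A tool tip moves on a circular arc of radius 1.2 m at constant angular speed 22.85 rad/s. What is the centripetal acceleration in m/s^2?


a_c = omega^2 * r = 22.85^2 * 1.2 = 626.5470

626.5470 m/s^2


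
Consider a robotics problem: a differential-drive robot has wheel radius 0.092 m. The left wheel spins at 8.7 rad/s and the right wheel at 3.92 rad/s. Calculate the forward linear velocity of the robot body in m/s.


v = r*(wR + wL)/2 = 0.092*(3.92 + 8.7)/2 = 0.5805

0.5805 m/s


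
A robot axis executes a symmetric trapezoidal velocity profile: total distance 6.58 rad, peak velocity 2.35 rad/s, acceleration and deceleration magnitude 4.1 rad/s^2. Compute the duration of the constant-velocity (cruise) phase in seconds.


t_acc = v/a = 0.573171 s, d_acc = v^2/(2a) = 0.673476 rad each
d_cruise = 6.58 - 2*0.673476 = 5.233048 rad
t_cruise = d_cruise/v = 5.233048/2.35 = 2.2268

2.2268 s


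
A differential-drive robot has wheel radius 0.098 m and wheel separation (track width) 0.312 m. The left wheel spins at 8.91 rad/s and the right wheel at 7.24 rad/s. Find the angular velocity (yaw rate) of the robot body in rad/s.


omega = r*(wR - wL)/L = 0.098*(7.24 - (8.91))/0.312 = -0.5246

-0.5246 rad/s


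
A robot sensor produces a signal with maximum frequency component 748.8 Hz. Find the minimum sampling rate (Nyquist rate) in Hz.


f_s,min = 2*f_max = 2*748.8 = 1497.6000

1497.6000 Hz


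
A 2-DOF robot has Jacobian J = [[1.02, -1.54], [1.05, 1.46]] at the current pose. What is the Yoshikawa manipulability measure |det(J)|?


det(J) = 1.02*1.46 - (-1.54)*(1.05) = 3.1062
|det(J)| = 3.1062

3.1062


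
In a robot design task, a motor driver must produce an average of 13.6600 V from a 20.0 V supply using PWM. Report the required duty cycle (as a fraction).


D = V_avg/V_supply = 13.6600/20.0 = 0.6830

0.6830


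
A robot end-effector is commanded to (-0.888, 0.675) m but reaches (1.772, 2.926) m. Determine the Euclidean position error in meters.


dx = 1.772 - (-0.888) = 2.6600, dy = 2.926 - (0.675) = 2.2510
err = sqrt(7.075600 + 5.067001) = 3.4846

3.4846 m


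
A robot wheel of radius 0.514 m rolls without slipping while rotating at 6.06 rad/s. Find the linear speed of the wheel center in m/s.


v = omega * r = 6.06 * 0.514 = 3.1148

3.1148 m/s


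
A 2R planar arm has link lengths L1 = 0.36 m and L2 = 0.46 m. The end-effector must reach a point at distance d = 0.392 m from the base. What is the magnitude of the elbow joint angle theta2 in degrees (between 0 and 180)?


cos(th2) = (d^2 - L1^2 - L2^2)/(2*L1*L2) = (0.392^2 - 0.36^2 - 0.46^2)/(2*0.36*0.46) = -0.56623188
th2 = acos(-0.56623188) = 124.4879 deg

124.4879 degrees


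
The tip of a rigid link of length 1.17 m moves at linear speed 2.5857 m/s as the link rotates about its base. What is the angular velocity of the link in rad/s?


omega = v / L = 2.5857 / 1.17 = 2.2100

2.2100 rad/s


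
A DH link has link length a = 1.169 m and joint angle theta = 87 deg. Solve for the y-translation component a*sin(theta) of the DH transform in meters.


a*sin(theta) = 1.169*sin(87 deg) = 1.1674

1.1674 m


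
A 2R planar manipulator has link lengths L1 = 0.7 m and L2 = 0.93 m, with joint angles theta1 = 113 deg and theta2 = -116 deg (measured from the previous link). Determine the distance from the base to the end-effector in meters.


x = L1*cos(th1) + L2*cos(th1+th2) = 0.655214
y = L1*sin(th1) + L2*sin(th1+th2) = 0.595681
d = sqrt(x^2 + y^2) = sqrt(0.429305 + 0.354836) = 0.8855

0.8855 m


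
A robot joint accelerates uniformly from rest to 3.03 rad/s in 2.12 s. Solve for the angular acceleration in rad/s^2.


alpha = delta_omega / t = 3.03 / 2.12 = 1.4292

1.4292 rad/s^2


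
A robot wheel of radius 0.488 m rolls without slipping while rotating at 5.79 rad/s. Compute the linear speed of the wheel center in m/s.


v = omega * r = 5.79 * 0.488 = 2.8255

2.8255 m/s


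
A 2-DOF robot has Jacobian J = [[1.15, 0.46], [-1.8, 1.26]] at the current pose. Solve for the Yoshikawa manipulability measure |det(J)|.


det(J) = 1.15*1.26 - (0.46)*(-1.8) = 2.2770
|det(J)| = 2.2770

2.2770


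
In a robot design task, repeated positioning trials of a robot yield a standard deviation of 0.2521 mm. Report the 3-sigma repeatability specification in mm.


repeatability = 3*sigma = 3*0.2521 = 0.7563

0.7563 mm


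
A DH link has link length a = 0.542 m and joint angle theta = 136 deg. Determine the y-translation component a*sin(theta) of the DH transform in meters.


a*sin(theta) = 0.542*sin(136 deg) = 0.3765

0.3765 m


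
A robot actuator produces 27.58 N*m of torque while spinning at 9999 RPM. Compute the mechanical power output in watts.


omega = 9999 * 2*pi/60 = 1047.092831 rad/s
P = tau * omega = 27.58 * 1047.092831 = 28878.8203

28878.8203 W


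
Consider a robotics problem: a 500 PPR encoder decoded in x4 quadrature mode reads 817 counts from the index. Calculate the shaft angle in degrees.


angle = counts * 360 / (PPR*4) = 817 * 360 / 2000 = 147.0600

147.0600 degrees


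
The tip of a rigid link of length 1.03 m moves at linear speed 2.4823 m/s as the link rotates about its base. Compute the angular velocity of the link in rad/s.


omega = v / L = 2.4823 / 1.03 = 2.4100

2.4100 rad/s


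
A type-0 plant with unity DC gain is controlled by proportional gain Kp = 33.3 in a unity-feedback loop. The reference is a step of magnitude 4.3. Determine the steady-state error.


e_ss = R/(1 + Kp) = 4.3/(1 + 33.3) = 4.3/34.3000 = 0.1254

0.1254


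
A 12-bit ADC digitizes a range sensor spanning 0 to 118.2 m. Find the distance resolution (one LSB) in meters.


res = range / 2^n = 118.2/2^12 = 118.2/4096 = 0.0289

0.0289 m


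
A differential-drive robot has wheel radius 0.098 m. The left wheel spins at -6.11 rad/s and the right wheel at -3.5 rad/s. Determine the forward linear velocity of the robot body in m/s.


v = r*(wR + wL)/2 = 0.098*(-3.5 + -6.11)/2 = -0.4709

-0.4709 m/s


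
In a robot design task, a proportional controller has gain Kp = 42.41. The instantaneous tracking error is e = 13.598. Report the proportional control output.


u_P = Kp * e = 42.41 * 13.598 = 576.6912

576.6912


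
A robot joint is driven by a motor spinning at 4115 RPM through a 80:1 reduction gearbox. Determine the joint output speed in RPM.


omega_joint = omega_motor / N = 4115 / 80 = 51.4375

51.4375 RPM


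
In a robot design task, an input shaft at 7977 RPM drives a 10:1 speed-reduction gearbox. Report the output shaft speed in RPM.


omega_out = omega_in / N = 7977 / 10 = 797.7000

797.7000 RPM


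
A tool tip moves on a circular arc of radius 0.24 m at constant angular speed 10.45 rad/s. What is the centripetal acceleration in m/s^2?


a_c = omega^2 * r = 10.45^2 * 0.24 = 26.2086

26.2086 m/s^2


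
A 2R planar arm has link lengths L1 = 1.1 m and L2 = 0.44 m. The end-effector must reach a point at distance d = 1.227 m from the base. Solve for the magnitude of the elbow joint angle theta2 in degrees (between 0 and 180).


cos(th2) = (d^2 - L1^2 - L2^2)/(2*L1*L2) = (1.227^2 - 1.1^2 - 0.44^2)/(2*1.1*0.44) = 0.10529855
th2 = acos(0.10529855) = 83.9556 deg

83.9556 degrees


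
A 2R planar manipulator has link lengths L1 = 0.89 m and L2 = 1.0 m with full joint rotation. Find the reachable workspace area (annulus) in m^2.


r_max = L1 + L2 = 1.8900, r_min = |L1 - L2| = 0.1100
A = pi*(r_max^2 - r_min^2) = pi*(3.5721 - 0.0121) = 11.1841

11.1841 m^2


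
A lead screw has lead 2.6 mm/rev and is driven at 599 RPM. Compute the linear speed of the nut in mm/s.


v = lead * (RPM/60) = 2.6*599/60 = 25.9567

25.9567 mm/s


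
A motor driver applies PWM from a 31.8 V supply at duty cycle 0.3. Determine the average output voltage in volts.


V_avg = V_supply * D = 31.8*0.3 = 9.5400

9.5400 V


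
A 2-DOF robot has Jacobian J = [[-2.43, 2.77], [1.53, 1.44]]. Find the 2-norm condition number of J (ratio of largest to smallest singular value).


JJ^T eigenvalues: trace(JJ^T) = 17.9923, det(JJ^T) = det(J)^2 = 59.86581129
s_max^2 = (17.9923 + sqrt(84.25961413))/2 = 13.58580179
s_min^2 = (17.9923 - sqrt(84.25961413))/2 = 4.40649821
kappa = s_max/s_min = sqrt(13.58580179/4.40649821) = 1.7559

1.7559


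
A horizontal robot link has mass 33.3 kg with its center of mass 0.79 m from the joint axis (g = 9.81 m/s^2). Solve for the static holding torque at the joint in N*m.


tau = m*g*L = 33.3 * 9.81 * 0.79 = 258.0717

258.0717 N*m


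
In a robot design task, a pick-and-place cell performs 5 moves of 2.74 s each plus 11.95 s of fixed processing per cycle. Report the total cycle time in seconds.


T = 5*2.74 + 11.95 = 25.6500

25.6500 s


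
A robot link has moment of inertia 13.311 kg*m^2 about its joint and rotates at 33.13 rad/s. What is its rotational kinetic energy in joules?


KE = (1/2)*I*omega^2 = 0.5*13.311*33.13^2 = 7305.0562

7305.0562 J


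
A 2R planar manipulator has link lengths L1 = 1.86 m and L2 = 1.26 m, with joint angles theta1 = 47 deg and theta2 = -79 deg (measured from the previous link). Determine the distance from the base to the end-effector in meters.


x = L1*cos(th1) + L2*cos(th1+th2) = 2.337058
y = L1*sin(th1) + L2*sin(th1+th2) = 0.692620
d = sqrt(x^2 + y^2) = sqrt(5.461840 + 0.479722) = 2.4375

2.4375 m


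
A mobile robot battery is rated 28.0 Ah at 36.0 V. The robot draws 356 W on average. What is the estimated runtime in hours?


E = 28.0*36.0 = 1008.0000 Wh
t = E/P = 1008.0000/356 = 2.8315

2.8315 hours


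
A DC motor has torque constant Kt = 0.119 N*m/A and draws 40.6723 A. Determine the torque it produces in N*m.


tau = Kt * I = 0.119*40.6723 = 4.8400

4.8400 N*m


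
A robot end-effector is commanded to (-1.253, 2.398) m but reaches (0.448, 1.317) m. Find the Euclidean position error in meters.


dx = 0.448 - (-1.253) = 1.7010, dy = 1.317 - (2.398) = -1.0810
err = sqrt(2.893401 + 1.168561) = 2.0154

2.0154 m


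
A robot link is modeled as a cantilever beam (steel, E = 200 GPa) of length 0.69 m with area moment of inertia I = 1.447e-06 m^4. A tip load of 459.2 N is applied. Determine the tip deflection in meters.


delta = F*L^3/(3*E*I) = 459.2*0.69^3/(3*2.000e+11*1.447e-06)
      = 150.8513328/868200 = 1.7375e-04

1.7375e-04 m


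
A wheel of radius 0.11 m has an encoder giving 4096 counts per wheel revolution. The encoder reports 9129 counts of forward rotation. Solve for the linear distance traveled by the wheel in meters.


revs = 9129/4096 = 2.228760
d = revs * 2*pi*r = 2.228760 * 2*pi*0.11 = 1.5404

1.5404 m


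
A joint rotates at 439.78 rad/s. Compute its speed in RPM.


RPM = 439.78 * 60/(2*pi) = 4199.5897

4199.5897 RPM


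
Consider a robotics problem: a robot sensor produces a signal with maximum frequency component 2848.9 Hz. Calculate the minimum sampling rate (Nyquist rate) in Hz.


f_s,min = 2*f_max = 2*2848.9 = 5697.8000

5697.8000 Hz


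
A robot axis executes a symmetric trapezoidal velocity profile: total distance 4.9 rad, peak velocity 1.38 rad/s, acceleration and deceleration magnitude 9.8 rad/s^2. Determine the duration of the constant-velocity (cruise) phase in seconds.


t_acc = v/a = 0.140816 s, d_acc = v^2/(2a) = 0.097163 rad each
d_cruise = 4.9 - 2*0.097163 = 4.705674 rad
t_cruise = d_cruise/v = 4.705674/1.38 = 3.4099

3.4099 s


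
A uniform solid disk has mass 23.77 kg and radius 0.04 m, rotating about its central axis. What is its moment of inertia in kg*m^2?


I = (1/2)*m*R^2 = 0.5*23.77*0.04^2 = 0.0190

0.0190 kg*m^2


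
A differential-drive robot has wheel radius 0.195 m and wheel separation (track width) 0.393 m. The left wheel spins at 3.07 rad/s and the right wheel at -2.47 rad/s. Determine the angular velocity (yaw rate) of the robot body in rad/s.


omega = r*(wR - wL)/L = 0.195*(-2.47 - (3.07))/0.393 = -2.7489

-2.7489 rad/s


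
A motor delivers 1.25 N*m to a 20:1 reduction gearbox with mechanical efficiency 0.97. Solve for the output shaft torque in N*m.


tau_out = tau_in * N * eta = 1.25 * 20 * 0.97 = 24.2500

24.2500 N*m


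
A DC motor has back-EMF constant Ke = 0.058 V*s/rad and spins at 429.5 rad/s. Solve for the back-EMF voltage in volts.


V_emf = Ke * omega = 0.058*429.5 = 24.9110

24.9110 V


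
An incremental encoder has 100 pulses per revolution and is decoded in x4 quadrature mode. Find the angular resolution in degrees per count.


resolution = 360 / (PPR * 4) = 360 / 400 = 0.9000

0.9000 degrees


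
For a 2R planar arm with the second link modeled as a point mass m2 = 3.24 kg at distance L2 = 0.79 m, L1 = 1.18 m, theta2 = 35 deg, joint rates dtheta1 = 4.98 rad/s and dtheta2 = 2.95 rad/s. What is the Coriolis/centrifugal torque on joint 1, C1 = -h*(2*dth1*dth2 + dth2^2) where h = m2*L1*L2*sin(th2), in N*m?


h = m2*L1*L2*sin(th2) = 3.24*1.18*0.79*sin(35 deg) = 1.732389
C1 = -h*(2*4.98*2.95 + 2.95^2) = -1.732389*38.0845 = -65.9772

-65.9772 N*m


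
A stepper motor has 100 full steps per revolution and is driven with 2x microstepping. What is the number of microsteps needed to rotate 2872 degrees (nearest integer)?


step_size = 360/(100*2) = 360/200 = 1.800000 deg
n = 2872/(360/200) = 2872*200/360 = 1595.5556 -> 1596

1596 steps


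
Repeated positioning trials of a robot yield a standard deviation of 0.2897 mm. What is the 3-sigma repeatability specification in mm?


repeatability = 3*sigma = 3*0.2897 = 0.8691

0.8691 mm


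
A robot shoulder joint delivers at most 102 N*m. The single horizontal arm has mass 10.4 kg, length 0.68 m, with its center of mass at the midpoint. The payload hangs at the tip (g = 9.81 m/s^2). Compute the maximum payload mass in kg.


tau_arm = m_arm*g*(L/2) = 10.4*9.81*0.68/2 = 34.6882 N*m
tau_payload = tau_max - tau_arm = 102 - 34.6882 = 67.3118
m_payload = tau_payload / (g*L) = 67.3118 / (9.81*0.68) = 10.0905

10.0905 kg


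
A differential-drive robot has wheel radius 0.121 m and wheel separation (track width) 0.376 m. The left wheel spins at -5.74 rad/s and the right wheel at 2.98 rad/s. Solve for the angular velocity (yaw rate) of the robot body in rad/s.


omega = r*(wR - wL)/L = 0.121*(2.98 - (-5.74))/0.376 = 2.8062

2.8062 rad/s


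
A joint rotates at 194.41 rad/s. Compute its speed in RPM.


RPM = 194.41 * 60/(2*pi) = 1856.4787

1856.4787 RPM


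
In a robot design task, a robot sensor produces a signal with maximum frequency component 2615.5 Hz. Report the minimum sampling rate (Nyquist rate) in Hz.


f_s,min = 2*f_max = 2*2615.5 = 5231.0000

5231.0000 Hz


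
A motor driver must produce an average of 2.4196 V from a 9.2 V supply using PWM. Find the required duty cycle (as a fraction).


D = V_avg/V_supply = 2.4196/9.2 = 0.2630

0.2630


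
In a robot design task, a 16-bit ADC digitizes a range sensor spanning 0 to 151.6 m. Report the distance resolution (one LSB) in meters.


res = range / 2^n = 151.6/2^16 = 151.6/65536 = 0.0023

0.0023 m


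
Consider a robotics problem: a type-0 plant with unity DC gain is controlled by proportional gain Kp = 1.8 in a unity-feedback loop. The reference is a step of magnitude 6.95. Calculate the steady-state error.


e_ss = R/(1 + Kp) = 6.95/(1 + 1.8) = 6.95/2.8000 = 2.4821

2.4821


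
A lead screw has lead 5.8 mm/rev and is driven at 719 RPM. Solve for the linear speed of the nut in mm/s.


v = lead * (RPM/60) = 5.8*719/60 = 69.5033

69.5033 mm/s


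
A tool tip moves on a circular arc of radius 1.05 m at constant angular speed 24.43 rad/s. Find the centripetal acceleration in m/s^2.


a_c = omega^2 * r = 24.43^2 * 1.05 = 626.6661

626.6661 m/s^2


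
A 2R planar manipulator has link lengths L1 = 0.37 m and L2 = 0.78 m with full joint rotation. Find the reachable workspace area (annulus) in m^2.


r_max = L1 + L2 = 1.1500, r_min = |L1 - L2| = 0.4100
A = pi*(r_max^2 - r_min^2) = pi*(1.3225 - 0.1681) = 3.6267

3.6267 m^2


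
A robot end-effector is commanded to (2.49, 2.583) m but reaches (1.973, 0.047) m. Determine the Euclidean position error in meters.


dx = 1.973 - (2.49) = -0.5170, dy = 0.047 - (2.583) = -2.5360
err = sqrt(0.267289 + 6.431296) = 2.5882

2.5882 m


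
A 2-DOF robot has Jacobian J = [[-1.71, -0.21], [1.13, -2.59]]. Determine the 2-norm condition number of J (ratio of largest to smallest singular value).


JJ^T eigenvalues: trace(JJ^T) = 10.9532, det(JJ^T) = det(J)^2 = 21.77342244
s_max^2 = (10.9532 + sqrt(32.87890048))/2 = 8.34360630
s_min^2 = (10.9532 - sqrt(32.87890048))/2 = 2.60959370
kappa = s_max/s_min = sqrt(8.34360630/2.60959370) = 1.7881

1.7881


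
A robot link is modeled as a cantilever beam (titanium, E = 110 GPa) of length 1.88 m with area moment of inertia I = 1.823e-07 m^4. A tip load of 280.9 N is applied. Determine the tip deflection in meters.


delta = F*L^3/(3*E*I) = 280.9*1.88^3/(3*1.100e+11*1.823e-07)
      = 1866.4883648/60159 = 0.0310

0.0310 m


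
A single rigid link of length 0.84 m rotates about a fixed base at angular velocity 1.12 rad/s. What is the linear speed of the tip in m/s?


v = L*omega = 0.84 * 1.12 = 0.9408

0.9408 m/s


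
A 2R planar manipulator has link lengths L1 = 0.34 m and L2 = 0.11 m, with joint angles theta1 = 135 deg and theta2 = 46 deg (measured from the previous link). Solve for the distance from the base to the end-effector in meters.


x = L1*cos(th1) + L2*cos(th1+th2) = -0.350400
y = L1*sin(th1) + L2*sin(th1+th2) = 0.238497
d = sqrt(x^2 + y^2) = sqrt(0.122780 + 0.056881) = 0.4239

0.4239 m


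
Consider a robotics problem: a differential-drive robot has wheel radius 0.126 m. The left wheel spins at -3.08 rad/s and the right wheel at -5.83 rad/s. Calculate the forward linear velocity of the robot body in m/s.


v = r*(wR + wL)/2 = 0.126*(-5.83 + -3.08)/2 = -0.5613

-0.5613 m/s


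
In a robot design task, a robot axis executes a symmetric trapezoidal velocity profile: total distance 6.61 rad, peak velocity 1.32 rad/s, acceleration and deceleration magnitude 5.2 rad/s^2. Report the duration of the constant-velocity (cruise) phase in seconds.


t_acc = v/a = 0.253846 s, d_acc = v^2/(2a) = 0.167538 rad each
d_cruise = 6.61 - 2*0.167538 = 6.274924 rad
t_cruise = d_cruise/v = 6.274924/1.32 = 4.7537

4.7537 s


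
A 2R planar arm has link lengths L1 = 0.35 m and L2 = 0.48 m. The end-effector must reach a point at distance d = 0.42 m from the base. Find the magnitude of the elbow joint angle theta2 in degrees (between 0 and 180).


cos(th2) = (d^2 - L1^2 - L2^2)/(2*L1*L2) = (0.42^2 - 0.35^2 - 0.48^2)/(2*0.35*0.48) = -0.52529762
th2 = acos(-0.52529762) = 121.6883 deg

121.6883 degrees


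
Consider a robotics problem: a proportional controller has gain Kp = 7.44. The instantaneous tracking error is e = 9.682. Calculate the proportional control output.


u_P = Kp * e = 7.44 * 9.682 = 72.0341

72.0341


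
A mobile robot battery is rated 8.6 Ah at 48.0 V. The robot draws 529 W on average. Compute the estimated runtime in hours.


E = 8.6*48.0 = 412.8000 Wh
t = E/P = 412.8000/529 = 0.7803

0.7803 hours


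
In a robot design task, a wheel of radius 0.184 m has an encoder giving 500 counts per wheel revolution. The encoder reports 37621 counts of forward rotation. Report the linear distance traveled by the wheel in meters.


revs = 37621/500 = 75.242000
d = revs * 2*pi*r = 75.242000 * 2*pi*0.184 = 86.9877

86.9877 m


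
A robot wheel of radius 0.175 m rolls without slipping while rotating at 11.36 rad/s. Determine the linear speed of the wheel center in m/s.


v = omega * r = 11.36 * 0.175 = 1.9880

1.9880 m/s


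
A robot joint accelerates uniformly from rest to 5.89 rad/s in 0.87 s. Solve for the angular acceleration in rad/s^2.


alpha = delta_omega / t = 5.89 / 0.87 = 6.7701

6.7701 rad/s^2


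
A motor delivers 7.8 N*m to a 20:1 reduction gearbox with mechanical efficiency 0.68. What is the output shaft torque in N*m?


tau_out = tau_in * N * eta = 7.8 * 20 * 0.68 = 106.0800

106.0800 N*m


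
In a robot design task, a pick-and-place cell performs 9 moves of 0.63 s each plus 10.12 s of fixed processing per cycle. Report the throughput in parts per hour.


T_cycle = 9*0.63 + 10.12 = 15.7900 s
rate = 3600/T = 227.9924

227.9924 parts/hour


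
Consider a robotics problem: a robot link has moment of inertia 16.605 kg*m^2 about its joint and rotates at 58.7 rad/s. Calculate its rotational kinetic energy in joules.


KE = (1/2)*I*omega^2 = 0.5*16.605*58.7^2 = 28607.8412

28607.8412 J


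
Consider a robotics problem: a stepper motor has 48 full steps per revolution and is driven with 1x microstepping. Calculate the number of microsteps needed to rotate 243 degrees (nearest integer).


step_size = 360/(48*1) = 360/48 = 7.500000 deg
n = 243/(360/48) = 243*48/360 = 32.4000 -> 32

32 steps
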